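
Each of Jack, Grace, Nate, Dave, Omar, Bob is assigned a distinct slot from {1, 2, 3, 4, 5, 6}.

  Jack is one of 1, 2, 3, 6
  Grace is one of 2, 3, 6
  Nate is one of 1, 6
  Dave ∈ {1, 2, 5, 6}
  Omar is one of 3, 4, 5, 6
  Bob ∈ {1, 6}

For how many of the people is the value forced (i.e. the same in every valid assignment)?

2

The 6 variables together cover exactly {1, 2, 3, 4, 5, 6} — 6 values for 6 variables — and 4 appears only in Omar's list, so Omar = 4.
The 5 still-open variables draw from only 5 values {1, 2, 3, 5, 6}, so each is used; only Dave can be 5, hence Dave = 5.
Nate and Bob between them cover only {1, 6} — a naked pair. Remove those values from Jack, Grace.
Determined: Dave=5, Omar=4. The other people each still have more than one consistent value. That makes 2.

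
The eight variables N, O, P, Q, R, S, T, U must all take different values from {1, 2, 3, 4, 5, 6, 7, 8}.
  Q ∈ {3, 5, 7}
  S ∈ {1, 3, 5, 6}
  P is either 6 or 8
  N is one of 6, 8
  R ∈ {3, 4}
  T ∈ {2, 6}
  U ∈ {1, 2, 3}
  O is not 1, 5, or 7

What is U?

1

The 8 variables together cover exactly {1, 2, 3, 4, 5, 6, 7, 8} — 8 values for 8 variables — and 7 appears only in Q's list, so Q = 7.
The 7 still-open variables together cover exactly {1, 2, 3, 4, 5, 6, 8} — 7 values for 7 variables — and 5 appears only in S's list, so S = 5.
The 6 still-open variables draw from only 6 values {1, 2, 3, 4, 6, 8}, so each is used; only U can be 1, hence U = 1.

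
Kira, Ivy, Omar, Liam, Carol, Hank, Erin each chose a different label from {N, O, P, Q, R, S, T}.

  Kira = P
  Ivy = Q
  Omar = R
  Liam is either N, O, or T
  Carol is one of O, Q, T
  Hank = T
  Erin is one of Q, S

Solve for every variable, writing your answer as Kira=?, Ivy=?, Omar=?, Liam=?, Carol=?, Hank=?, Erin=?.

Kira=P, Ivy=Q, Omar=R, Liam=N, Carol=O, Hank=T, Erin=S

Kira has just one choice, so Kira = P.
Ivy must be Q (only option left). Remove Q from Carol, Erin.
Omar's domain is down to {R}, so Omar = R.
Hank must be T (only option left). Strike T from Liam, Carol.
That leaves Erin = S.
Carol must be O (only option left). Eliminate O elsewhere: Liam.
Liam's domain is down to {N}, so Liam = N.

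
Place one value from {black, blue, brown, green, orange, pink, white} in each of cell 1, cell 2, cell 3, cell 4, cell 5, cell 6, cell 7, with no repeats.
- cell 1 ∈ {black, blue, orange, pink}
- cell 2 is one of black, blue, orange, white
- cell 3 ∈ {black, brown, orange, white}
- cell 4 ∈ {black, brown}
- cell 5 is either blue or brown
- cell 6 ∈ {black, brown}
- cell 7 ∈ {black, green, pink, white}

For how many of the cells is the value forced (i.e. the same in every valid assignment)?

3

Among the 7 variables, green fits only cell 7 (and all 7 values in {black, blue, brown, green, orange, pink, white} must be used), so cell 7 = green.
Among the 6 still-open variables, pink fits only cell 1 (and all 6 values in {black, blue, brown, orange, pink, white} must be used), so cell 1 = pink.
cell 4 and cell 6 between them cover only {black, brown} — a naked pair. Remove those values from cell 2, cell 3, cell 5.
cell 5 must be blue (only option left). Strike blue from cell 2.
Determined: cell 1=pink, cell 5=blue, cell 7=green. The other cells each still have more than one consistent value. That makes 3.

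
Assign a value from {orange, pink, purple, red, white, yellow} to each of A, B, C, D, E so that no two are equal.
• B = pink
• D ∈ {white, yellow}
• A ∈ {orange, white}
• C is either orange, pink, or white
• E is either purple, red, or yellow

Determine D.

yellow

B must be pink (only option left). So C can't be pink.
A and C share exactly the 2 values {orange, white}; by pigeonhole those values go to them, so strike orange, white from D.
So D = yellow.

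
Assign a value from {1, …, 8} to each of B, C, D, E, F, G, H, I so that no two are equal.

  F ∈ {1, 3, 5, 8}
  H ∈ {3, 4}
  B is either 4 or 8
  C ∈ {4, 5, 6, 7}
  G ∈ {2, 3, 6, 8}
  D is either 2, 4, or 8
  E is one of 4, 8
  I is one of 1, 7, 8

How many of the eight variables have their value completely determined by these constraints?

3

The 2 variables B and E are confined to {4, 8}, which locks those values in; drop them from C, D, F, G, H, I.
D must be 2 (only option left). Remove 2 from G.
H has just one choice, so H = 3. Eliminate 3 elsewhere: F, G.
G's domain is down to {6}, so G = 6. Eliminate 6 elsewhere: C.
Determined: D=2, G=6, H=3. The other variables each still have more than one consistent value. That makes 3.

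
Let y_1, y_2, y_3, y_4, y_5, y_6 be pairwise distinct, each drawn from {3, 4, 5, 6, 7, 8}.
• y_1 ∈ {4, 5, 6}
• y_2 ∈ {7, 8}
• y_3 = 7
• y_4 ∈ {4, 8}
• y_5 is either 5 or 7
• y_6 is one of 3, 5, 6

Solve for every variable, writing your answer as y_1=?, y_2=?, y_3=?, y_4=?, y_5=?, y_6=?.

y_1=6, y_2=8, y_3=7, y_4=4, y_5=5, y_6=3

y_3 has just one choice, so y_3 = 7. Remove 7 from y_2, y_5.
y_5 has just one choice, so y_5 = 5. So y_1, y_6 can't be 5.
y_2 must be 8 (only option left). Strike 8 from y_4.
y_4 has just one choice, so y_4 = 4. Remove 4 from y_1.
y_1 has just one choice, so y_1 = 6. Strike 6 from y_6.
y_6 has just one choice, so y_6 = 3.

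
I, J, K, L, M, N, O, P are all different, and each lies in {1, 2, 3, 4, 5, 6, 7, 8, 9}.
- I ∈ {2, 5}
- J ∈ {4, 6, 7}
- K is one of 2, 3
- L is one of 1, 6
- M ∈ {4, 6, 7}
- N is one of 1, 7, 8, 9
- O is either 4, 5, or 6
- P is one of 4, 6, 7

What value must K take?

J, M, P between them cover only {4, 6, 7} — a naked triple. Remove those values from L, N, O.
L has just one choice, so L = 1. Remove 1 from N.
O has just one choice, so O = 5. So I can't be 5.
That leaves I = 2. Remove 2 from K.
So K = 3.

3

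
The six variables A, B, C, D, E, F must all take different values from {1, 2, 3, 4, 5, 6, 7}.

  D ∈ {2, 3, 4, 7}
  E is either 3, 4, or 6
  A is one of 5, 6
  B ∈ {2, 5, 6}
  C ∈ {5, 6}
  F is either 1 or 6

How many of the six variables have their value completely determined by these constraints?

A and C between them cover only {5, 6} — a naked pair. Remove those values from B, E, F.
That leaves B = 2. Remove 2 from D.
F must be 1 (only option left).
Determined: B=2, F=1. The other variables each still have more than one consistent value. That makes 2.

2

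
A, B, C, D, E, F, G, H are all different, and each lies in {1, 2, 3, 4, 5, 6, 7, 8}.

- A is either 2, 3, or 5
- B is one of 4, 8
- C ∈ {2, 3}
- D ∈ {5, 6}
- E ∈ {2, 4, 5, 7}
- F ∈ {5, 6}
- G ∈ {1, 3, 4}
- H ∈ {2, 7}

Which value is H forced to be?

The 8 variables together cover exactly {1, 2, 3, 4, 5, 6, 7, 8} — 8 values for 8 variables — and 1 appears only in G's list, so G = 1.
The 7 still-open variables together cover exactly {2, 3, 4, 5, 6, 7, 8} — 7 values for 7 variables — and 8 appears only in B's list, so B = 8.
The 6 still-open variables together cover exactly {2, 3, 4, 5, 6, 7} — 6 values for 6 variables — and 4 appears only in E's list, so E = 4.
The 5 still-open variables together cover exactly {2, 3, 5, 6, 7} — 5 values for 5 variables — and 7 appears only in H's list, so H = 7.

7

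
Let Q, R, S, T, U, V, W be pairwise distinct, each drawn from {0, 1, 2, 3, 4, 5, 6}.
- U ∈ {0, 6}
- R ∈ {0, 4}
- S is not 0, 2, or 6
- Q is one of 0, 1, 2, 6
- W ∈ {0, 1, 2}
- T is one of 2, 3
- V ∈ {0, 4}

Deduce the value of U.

The 7 variables draw from only 7 values {0, 1, 2, 3, 4, 5, 6}, so each is used; only S can be 5, hence S = 5.
The 6 still-open variables together cover exactly {0, 1, 2, 3, 4, 6} — 6 values for 6 variables — and 3 appears only in T's list, so T = 3.
The 2 variables R and V are confined to {0, 4}, which locks those values in; drop them from Q, U, W.
So U = 6.

6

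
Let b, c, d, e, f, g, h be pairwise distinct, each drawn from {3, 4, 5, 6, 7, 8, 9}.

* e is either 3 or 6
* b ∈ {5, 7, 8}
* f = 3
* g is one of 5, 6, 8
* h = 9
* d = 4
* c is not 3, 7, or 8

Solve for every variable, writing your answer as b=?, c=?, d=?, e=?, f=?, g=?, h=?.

d has just one choice, so d = 4. Remove 4 from c.
f has just one choice, so f = 3. So e can't be 3.
h has just one choice, so h = 9. Eliminate 9 elsewhere: c.
That leaves e = 6. Eliminate 6 elsewhere: c, g.
That leaves c = 5. So b, g can't be 5.
g's domain is down to {8}, so g = 8. Strike 8 from b.
b has just one choice, so b = 7.

b=7, c=5, d=4, e=6, f=3, g=8, h=9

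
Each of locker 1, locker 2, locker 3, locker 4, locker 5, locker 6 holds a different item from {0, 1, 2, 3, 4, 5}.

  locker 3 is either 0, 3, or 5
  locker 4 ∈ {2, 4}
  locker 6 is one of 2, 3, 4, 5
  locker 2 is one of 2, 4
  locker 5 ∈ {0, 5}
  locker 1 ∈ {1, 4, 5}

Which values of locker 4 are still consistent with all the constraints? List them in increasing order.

2, 4

The 6 variables draw from only 6 values {0, 1, 2, 3, 4, 5}, so each is used; only locker 1 can be 1, hence locker 1 = 1.
locker 2 and locker 4 between them cover only {2, 4} — a naked pair. Remove those values from locker 6.
No further eliminations apply; locker 4 can still be any of 2, 4.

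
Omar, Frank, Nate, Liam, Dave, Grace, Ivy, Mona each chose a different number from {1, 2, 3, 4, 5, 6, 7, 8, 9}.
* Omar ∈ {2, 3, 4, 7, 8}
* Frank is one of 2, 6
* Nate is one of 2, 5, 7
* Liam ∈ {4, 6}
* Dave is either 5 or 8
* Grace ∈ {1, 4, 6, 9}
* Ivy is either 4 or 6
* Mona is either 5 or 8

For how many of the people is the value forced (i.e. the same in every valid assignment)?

Liam and Ivy share exactly the 2 values {4, 6}; by pigeonhole those values go to them, so strike 4, 6 from Omar, Frank, Grace.
Frank must be 2 (only option left). Eliminate 2 elsewhere: Omar, Nate.
Dave and Mona share exactly the 2 values {5, 8}; by pigeonhole those values go to them, so strike 5, 8 from Omar, Nate.
Nate must be 7 (only option left). Strike 7 from Omar.
Omar has just one choice, so Omar = 3.
Determined: Omar=3, Frank=2, Nate=7. The other people each still have more than one consistent value. That makes 3.

3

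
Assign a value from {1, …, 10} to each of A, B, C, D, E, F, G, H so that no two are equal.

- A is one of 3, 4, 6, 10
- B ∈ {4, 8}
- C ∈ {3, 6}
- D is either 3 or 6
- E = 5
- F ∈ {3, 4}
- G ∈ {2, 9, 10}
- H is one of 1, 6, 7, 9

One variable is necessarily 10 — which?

A

E's domain is down to {5}, so E = 5.
The 2 variables C and D are confined to {3, 6}, which locks those values in; drop them from A, F, H.
F has just one choice, so F = 4. Strike 4 from A, B.
So 10 goes to A.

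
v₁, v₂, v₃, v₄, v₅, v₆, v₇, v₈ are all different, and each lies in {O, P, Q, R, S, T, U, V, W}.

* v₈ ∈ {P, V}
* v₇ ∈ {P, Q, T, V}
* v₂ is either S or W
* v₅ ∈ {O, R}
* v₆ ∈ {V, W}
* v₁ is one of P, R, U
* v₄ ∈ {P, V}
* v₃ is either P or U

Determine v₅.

v₄ and v₈ share exactly the 2 values {P, V}; by pigeonhole those values go to them, so strike P, V from v₁, v₃, v₆, v₇.
That leaves v₃ = U. Strike U from v₁.
v₆'s domain is down to {W}, so v₆ = W. Remove W from v₂.
v₁ must be R (only option left). Eliminate R elsewhere: v₅.
So v₅ = O.

O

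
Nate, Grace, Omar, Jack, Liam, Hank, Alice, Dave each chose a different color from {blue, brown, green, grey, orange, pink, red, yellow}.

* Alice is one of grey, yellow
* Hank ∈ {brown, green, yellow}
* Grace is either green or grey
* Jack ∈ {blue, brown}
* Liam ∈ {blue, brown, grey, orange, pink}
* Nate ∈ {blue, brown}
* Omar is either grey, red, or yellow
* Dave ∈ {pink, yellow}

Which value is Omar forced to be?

The 8 variables together cover exactly {blue, brown, green, grey, orange, pink, red, yellow} — 8 values for 8 variables — and orange appears only in Liam's list, so Liam = orange.
The 7 still-open variables draw from only 7 values {blue, brown, green, grey, pink, red, yellow}, so each is used; only Dave can be pink, hence Dave = pink.
The 6 still-open variables draw from only 6 values {blue, brown, green, grey, red, yellow}, so each is used; only Omar can be red, hence Omar = red.

red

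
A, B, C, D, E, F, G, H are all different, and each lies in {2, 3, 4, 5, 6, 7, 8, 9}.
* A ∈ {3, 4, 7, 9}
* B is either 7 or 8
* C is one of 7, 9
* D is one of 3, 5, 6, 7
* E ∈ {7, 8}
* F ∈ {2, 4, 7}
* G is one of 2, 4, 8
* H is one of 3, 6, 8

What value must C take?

Among the 8 variables, 5 fits only D (and all 8 values in {2, 3, 4, 5, 6, 7, 8, 9} must be used), so D = 5.
The 7 still-open variables together cover exactly {2, 3, 4, 6, 7, 8, 9} — 7 values for 7 variables — and 6 appears only in H's list, so H = 6.
Among the 6 still-open variables, 3 fits only A (and all 6 values in {2, 3, 4, 7, 8, 9} must be used), so A = 3.
Among the 5 still-open variables, 9 fits only C (and all 5 values in {2, 4, 7, 8, 9} must be used), so C = 9.

9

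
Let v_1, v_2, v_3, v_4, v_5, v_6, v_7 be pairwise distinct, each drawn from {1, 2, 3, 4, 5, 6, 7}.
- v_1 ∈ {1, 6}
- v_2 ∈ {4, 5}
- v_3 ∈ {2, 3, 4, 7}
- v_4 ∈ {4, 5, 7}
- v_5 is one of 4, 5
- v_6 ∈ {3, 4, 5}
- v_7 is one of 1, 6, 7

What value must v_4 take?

7

The 7 variables together cover exactly {1, 2, 3, 4, 5, 6, 7} — 7 values for 7 variables — and 2 appears only in v_3's list, so v_3 = 2.
The 6 still-open variables together cover exactly {1, 3, 4, 5, 6, 7} — 6 values for 6 variables — and 3 appears only in v_6's list, so v_6 = 3.
v_2 and v_5 between them cover only {4, 5} — a naked pair. Remove those values from v_4.
So v_4 = 7.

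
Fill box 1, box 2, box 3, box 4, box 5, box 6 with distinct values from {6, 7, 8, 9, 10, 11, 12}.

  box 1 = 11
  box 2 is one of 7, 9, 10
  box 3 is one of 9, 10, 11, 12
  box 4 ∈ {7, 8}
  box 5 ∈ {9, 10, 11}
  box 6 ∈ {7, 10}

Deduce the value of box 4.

box 1's domain is down to {11}, so box 1 = 11. Remove 11 from box 3, box 5.
The 5 still-open variables draw from only 5 values {7, 8, 9, 10, 12}, so each is used; only box 4 can be 8, hence box 4 = 8.

8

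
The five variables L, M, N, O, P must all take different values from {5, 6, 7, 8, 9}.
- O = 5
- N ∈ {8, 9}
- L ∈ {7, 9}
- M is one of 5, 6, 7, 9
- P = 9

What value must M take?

O has just one choice, so O = 5. Strike 5 from M.
P has just one choice, so P = 9. Strike 9 from L, M, N.
L's domain is down to {7}, so L = 7. Strike 7 from M.
So M = 6.

6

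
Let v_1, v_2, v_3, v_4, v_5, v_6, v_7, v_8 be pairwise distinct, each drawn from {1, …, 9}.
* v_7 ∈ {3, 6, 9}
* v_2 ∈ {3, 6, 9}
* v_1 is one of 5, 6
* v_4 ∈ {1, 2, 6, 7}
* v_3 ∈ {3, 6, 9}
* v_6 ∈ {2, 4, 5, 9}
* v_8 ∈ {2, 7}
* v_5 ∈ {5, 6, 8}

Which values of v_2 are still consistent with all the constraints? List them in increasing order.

3, 6, 9

v_2, v_3, v_7 share exactly the 3 values {3, 6, 9}; by pigeonhole those values go to them, so strike 3, 6, 9 from v_1, v_4, v_5, v_6.
v_1 must be 5 (only option left). Remove 5 from v_5, v_6.
v_5's domain is down to {8}, so v_5 = 8.
No further eliminations apply; v_2 can still be any of 3, 6, 9.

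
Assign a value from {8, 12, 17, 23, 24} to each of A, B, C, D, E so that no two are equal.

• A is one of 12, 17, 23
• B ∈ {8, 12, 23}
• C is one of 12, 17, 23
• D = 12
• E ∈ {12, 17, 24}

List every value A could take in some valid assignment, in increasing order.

D's domain is down to {12}, so D = 12. So A, B, C, E can't be 12.
Among the 4 still-open variables, 8 fits only B (and all 4 values in {8, 17, 23, 24} must be used), so B = 8.
Among the 3 still-open variables, 24 fits only E (and all 3 values in {17, 23, 24} must be used), so E = 24.
No further eliminations apply; A can still be any of 17, 23.

17, 23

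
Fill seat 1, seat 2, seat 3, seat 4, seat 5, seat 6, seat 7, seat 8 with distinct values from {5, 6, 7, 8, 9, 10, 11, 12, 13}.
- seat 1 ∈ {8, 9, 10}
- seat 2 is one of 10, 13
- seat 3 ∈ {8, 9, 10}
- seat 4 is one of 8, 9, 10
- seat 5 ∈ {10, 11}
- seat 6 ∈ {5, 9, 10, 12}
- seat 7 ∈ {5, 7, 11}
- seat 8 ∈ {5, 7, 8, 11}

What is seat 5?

Among the 8 variables, 12 fits only seat 6 (and all 8 values in {5, 7, 8, 9, 10, 11, 12, 13} must be used), so seat 6 = 12.
The 7 still-open variables together cover exactly {5, 7, 8, 9, 10, 11, 13} — 7 values for 7 variables — and 13 appears only in seat 2's list, so seat 2 = 13.
The 3 variables seat 1, seat 3, seat 4 are confined to {8, 9, 10}, which locks those values in; drop them from seat 5, seat 8.
So seat 5 = 11.

11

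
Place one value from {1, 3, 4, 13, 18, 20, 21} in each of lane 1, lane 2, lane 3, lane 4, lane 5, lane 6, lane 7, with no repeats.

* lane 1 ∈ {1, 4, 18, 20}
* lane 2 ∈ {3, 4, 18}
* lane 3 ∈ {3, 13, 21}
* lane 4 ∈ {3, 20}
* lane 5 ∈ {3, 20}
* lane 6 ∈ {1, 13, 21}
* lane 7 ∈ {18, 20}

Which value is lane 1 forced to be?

lane 4 and lane 5 share exactly the 2 values {3, 20}; by pigeonhole those values go to them, so strike 3, 20 from lane 1, lane 2, lane 3, lane 7.
That leaves lane 7 = 18. Eliminate 18 elsewhere: lane 1, lane 2.
That leaves lane 2 = 4. Remove 4 from lane 1.
So lane 1 = 1.

1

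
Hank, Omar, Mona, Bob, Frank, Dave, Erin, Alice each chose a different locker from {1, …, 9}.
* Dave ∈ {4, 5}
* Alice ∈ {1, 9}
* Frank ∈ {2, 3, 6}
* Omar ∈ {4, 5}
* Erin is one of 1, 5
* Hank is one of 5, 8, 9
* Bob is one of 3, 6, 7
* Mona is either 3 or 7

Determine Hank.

The 2 variables Omar and Dave are confined to {4, 5}, which locks those values in; drop them from Hank, Erin.
Erin has just one choice, so Erin = 1. Eliminate 1 elsewhere: Alice.
Alice has just one choice, so Alice = 9. Strike 9 from Hank.
So Hank = 8.

8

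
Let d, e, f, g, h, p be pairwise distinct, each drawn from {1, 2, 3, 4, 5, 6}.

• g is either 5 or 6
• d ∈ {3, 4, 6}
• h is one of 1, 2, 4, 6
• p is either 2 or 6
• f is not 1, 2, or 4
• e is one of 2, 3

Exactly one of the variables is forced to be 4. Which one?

d

The 6 variables draw from only 6 values {1, 2, 3, 4, 5, 6}, so each is used; only h can be 1, hence h = 1.
The 5 still-open variables together cover exactly {2, 3, 4, 5, 6} — 5 values for 5 variables — and 4 appears only in d's list, so d = 4.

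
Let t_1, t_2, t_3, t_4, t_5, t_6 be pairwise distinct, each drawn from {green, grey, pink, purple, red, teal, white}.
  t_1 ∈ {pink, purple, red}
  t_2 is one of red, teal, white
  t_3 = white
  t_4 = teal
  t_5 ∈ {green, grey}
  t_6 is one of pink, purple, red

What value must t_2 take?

t_3 has just one choice, so t_3 = white. Remove white from t_2.
That leaves t_4 = teal. Remove teal from t_2.
So t_2 = red.

red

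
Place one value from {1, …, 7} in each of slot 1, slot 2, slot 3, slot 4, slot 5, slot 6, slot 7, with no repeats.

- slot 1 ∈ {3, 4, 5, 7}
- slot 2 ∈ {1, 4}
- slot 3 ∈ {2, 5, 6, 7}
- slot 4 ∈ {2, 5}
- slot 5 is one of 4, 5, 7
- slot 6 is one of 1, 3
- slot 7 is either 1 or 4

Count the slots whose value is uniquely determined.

The 7 variables draw from only 7 values {1, 2, 3, 4, 5, 6, 7}, so each is used; only slot 3 can be 6, hence slot 3 = 6.
The 6 still-open variables together cover exactly {1, 2, 3, 4, 5, 7} — 6 values for 6 variables — and 2 appears only in slot 4's list, so slot 4 = 2.
slot 2 and slot 7 share exactly the 2 values {1, 4}; by pigeonhole those values go to them, so strike 1, 4 from slot 1, slot 5, slot 6.
slot 6 has just one choice, so slot 6 = 3. Remove 3 from slot 1.
Determined: slot 3=6, slot 4=2, slot 6=3. The other slots each still have more than one consistent value. That makes 3.

3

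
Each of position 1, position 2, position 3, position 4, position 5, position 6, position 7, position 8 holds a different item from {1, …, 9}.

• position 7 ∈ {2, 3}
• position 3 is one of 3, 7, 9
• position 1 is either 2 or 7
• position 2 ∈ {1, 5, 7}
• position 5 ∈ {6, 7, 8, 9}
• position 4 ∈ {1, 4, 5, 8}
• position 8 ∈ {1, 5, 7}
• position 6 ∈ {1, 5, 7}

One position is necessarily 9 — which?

position 3

position 2, position 6, position 8 between them cover only {1, 5, 7} — a naked triple. Remove those values from position 1, position 3, position 4, position 5.
position 1 has just one choice, so position 1 = 2. Remove 2 from position 7.
position 7 must be 3 (only option left). So position 3 can't be 3.
So 9 goes to position 3.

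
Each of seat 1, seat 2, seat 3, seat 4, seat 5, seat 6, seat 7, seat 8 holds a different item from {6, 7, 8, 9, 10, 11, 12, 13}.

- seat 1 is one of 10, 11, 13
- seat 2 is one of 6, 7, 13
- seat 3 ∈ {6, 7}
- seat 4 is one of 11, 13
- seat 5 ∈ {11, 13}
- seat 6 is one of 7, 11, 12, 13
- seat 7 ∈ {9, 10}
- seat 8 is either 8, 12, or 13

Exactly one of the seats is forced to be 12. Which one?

The 8 variables draw from only 8 values {6, 7, 8, 9, 10, 11, 12, 13}, so each is used; only seat 8 can be 8, hence seat 8 = 8.
Among the 7 still-open variables, 9 fits only seat 7 (and all 7 values in {6, 7, 9, 10, 11, 12, 13} must be used), so seat 7 = 9.
Among the 6 still-open variables, 10 fits only seat 1 (and all 6 values in {6, 7, 10, 11, 12, 13} must be used), so seat 1 = 10.
The 5 still-open variables draw from only 5 values {6, 7, 11, 12, 13}, so each is used; only seat 6 can be 12, hence seat 6 = 12.

seat 6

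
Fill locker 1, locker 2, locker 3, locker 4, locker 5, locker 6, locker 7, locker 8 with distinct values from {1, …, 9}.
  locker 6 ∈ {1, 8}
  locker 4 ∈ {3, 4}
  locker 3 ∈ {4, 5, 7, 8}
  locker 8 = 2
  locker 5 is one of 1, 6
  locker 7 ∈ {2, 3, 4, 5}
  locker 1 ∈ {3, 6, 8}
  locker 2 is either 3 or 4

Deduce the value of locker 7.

locker 8 has just one choice, so locker 8 = 2. So locker 7 can't be 2.
The 7 still-open variables together cover exactly {1, 3, 4, 5, 6, 7, 8} — 7 values for 7 variables — and 7 appears only in locker 3's list, so locker 3 = 7.
The 6 still-open variables draw from only 6 values {1, 3, 4, 5, 6, 8}, so each is used; only locker 7 can be 5, hence locker 7 = 5.

5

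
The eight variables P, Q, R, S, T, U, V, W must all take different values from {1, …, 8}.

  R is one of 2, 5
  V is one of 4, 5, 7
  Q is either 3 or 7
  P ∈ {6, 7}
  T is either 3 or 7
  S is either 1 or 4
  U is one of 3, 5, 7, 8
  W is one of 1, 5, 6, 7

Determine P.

6

Among the 8 variables, 2 fits only R (and all 8 values in {1, 2, 3, 4, 5, 6, 7, 8} must be used), so R = 2.
The 7 still-open variables together cover exactly {1, 3, 4, 5, 6, 7, 8} — 7 values for 7 variables — and 8 appears only in U's list, so U = 8.
Q and T between them cover only {3, 7} — a naked pair. Remove those values from P, V, W.
So P = 6.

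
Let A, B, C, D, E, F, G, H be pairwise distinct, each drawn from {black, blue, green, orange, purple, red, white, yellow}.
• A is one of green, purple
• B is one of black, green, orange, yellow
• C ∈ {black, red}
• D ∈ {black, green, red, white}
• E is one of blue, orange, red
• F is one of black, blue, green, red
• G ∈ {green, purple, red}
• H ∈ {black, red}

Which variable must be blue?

F

The 8 variables together cover exactly {black, blue, green, orange, purple, red, white, yellow} — 8 values for 8 variables — and white appears only in D's list, so D = white.
The 7 still-open variables draw from only 7 values {black, blue, green, orange, purple, red, yellow}, so each is used; only B can be yellow, hence B = yellow.
The 6 still-open variables draw from only 6 values {black, blue, green, orange, purple, red}, so each is used; only E can be orange, hence E = orange.
Among the 5 still-open variables, blue fits only F (and all 5 values in {black, blue, green, purple, red} must be used), so F = blue.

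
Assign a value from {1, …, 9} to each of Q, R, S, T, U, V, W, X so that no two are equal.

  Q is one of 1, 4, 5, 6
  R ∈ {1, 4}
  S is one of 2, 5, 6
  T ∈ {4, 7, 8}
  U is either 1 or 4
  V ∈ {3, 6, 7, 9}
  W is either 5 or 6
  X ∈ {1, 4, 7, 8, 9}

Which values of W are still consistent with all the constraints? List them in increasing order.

R and U between them cover only {1, 4} — a naked pair. Remove those values from Q, T, X.
Q and W between them cover only {5, 6} — a naked pair. Remove those values from S, V.
S's domain is down to {2}, so S = 2.
No further eliminations apply; W can still be any of 5, 6.

5, 6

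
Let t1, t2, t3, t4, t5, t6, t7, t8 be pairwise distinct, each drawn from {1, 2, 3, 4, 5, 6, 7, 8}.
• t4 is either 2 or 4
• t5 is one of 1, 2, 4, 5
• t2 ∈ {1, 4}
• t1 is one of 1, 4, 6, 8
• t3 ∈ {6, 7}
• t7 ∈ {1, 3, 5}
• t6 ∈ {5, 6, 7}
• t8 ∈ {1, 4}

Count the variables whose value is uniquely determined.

4

The 8 variables together cover exactly {1, 2, 3, 4, 5, 6, 7, 8} — 8 values for 8 variables — and 3 appears only in t7's list, so t7 = 3.
Among the 7 still-open variables, 8 fits only t1 (and all 7 values in {1, 2, 4, 5, 6, 7, 8} must be used), so t1 = 8.
t2 and t8 between them cover only {1, 4} — a naked pair. Remove those values from t4, t5.
t4 has just one choice, so t4 = 2. Eliminate 2 elsewhere: t5.
t5 must be 5 (only option left). Strike 5 from t6.
Determined: t1=8, t4=2, t5=5, t7=3. The other variables each still have more than one consistent value. That makes 4.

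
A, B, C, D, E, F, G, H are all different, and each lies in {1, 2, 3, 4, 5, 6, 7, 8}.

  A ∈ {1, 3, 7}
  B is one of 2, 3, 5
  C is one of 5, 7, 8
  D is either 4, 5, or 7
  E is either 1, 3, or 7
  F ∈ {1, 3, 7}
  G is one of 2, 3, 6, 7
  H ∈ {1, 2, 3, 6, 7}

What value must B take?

Among the 8 variables, 4 fits only D (and all 8 values in {1, 2, 3, 4, 5, 6, 7, 8} must be used), so D = 4.
Among the 7 still-open variables, 8 fits only C (and all 7 values in {1, 2, 3, 5, 6, 7, 8} must be used), so C = 8.
The 6 still-open variables draw from only 6 values {1, 2, 3, 5, 6, 7}, so each is used; only B can be 5, hence B = 5.

5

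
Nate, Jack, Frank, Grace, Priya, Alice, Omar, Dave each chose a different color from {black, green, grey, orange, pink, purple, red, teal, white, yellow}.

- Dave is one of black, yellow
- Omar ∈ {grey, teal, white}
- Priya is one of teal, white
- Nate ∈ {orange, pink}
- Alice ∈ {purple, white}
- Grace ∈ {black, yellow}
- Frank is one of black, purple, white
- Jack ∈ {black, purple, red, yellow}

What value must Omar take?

grey

Grace and Dave share exactly the 2 values {black, yellow}; by pigeonhole those values go to them, so strike black, yellow from Jack, Frank.
Frank and Alice between them cover only {purple, white} — a naked pair. Remove those values from Jack, Priya, Omar.
That leaves Jack = red.
Priya's domain is down to {teal}, so Priya = teal. Strike teal from Omar.
So Omar = grey.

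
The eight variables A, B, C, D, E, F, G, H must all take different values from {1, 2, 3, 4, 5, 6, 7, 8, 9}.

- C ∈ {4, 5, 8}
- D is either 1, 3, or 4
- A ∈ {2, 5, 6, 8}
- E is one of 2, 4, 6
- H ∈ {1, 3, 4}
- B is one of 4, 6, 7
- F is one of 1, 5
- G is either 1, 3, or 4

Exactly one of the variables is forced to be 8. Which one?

C

The 8 variables together cover exactly {1, 2, 3, 4, 5, 6, 7, 8} — 8 values for 8 variables — and 7 appears only in B's list, so B = 7.
D, G, H between them cover only {1, 3, 4} — a naked triple. Remove those values from C, E, F.
F must be 5 (only option left). So A, C can't be 5.
So 8 goes to C.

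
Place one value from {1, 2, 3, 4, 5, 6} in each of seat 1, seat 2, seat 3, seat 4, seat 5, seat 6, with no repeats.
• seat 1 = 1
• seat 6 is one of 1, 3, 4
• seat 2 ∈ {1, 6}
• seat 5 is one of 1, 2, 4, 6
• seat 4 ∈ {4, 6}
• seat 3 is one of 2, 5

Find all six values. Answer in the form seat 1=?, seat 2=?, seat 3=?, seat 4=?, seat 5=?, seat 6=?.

seat 1=1, seat 2=6, seat 3=5, seat 4=4, seat 5=2, seat 6=3

seat 1 must be 1 (only option left). So seat 2, seat 5, seat 6 can't be 1.
seat 2 has just one choice, so seat 2 = 6. Remove 6 from seat 4, seat 5.
That leaves seat 4 = 4. Strike 4 from seat 5, seat 6.
seat 5 must be 2 (only option left). So seat 3 can't be 2.
seat 6 has just one choice, so seat 6 = 3.
seat 3 must be 5 (only option left).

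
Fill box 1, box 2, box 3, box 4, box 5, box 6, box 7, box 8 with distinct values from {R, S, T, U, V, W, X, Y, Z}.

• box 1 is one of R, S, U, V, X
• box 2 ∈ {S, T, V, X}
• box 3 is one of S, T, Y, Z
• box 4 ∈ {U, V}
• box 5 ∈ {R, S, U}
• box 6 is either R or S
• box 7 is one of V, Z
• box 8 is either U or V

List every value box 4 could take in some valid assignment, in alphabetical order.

U, V

The 8 variables draw from only 8 values {R, S, T, U, V, X, Y, Z}, so each is used; only box 3 can be Y, hence box 3 = Y.
The 7 still-open variables draw from only 7 values {R, S, T, U, V, X, Z}, so each is used; only box 2 can be T, hence box 2 = T.
Among the 6 still-open variables, X fits only box 1 (and all 6 values in {R, S, U, V, X, Z} must be used), so box 1 = X.
The 5 still-open variables together cover exactly {R, S, U, V, Z} — 5 values for 5 variables — and Z appears only in box 7's list, so box 7 = Z.
box 4 and box 8 share exactly the 2 values {U, V}; by pigeonhole those values go to them, so strike U, V from box 5.
No further eliminations apply; box 4 can still be any of U, V.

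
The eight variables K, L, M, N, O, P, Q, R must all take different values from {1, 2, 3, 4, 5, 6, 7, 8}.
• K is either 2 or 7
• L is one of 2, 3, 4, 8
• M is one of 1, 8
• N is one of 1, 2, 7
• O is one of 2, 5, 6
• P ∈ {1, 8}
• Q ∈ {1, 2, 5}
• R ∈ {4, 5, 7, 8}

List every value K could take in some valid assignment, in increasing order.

The 8 variables together cover exactly {1, 2, 3, 4, 5, 6, 7, 8} — 8 values for 8 variables — and 3 appears only in L's list, so L = 3.
Among the 7 still-open variables, 4 fits only R (and all 7 values in {1, 2, 4, 5, 6, 7, 8} must be used), so R = 4.
The 6 still-open variables draw from only 6 values {1, 2, 5, 6, 7, 8}, so each is used; only O can be 6, hence O = 6.
Among the 5 still-open variables, 5 fits only Q (and all 5 values in {1, 2, 5, 7, 8} must be used), so Q = 5.
The 2 variables M and P are confined to {1, 8}, which locks those values in; drop them from N.
No further eliminations apply; K can still be any of 2, 7.

2, 7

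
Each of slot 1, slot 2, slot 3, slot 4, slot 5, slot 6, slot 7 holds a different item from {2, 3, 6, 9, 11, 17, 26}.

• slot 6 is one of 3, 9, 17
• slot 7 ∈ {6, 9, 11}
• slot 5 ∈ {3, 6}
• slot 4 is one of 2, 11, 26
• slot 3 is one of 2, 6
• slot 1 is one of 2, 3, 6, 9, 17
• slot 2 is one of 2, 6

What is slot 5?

3

Among the 7 variables, 26 fits only slot 4 (and all 7 values in {2, 3, 6, 9, 11, 17, 26} must be used), so slot 4 = 26.
The 6 still-open variables draw from only 6 values {2, 3, 6, 9, 11, 17}, so each is used; only slot 7 can be 11, hence slot 7 = 11.
slot 2 and slot 3 between them cover only {2, 6} — a naked pair. Remove those values from slot 1, slot 5.
So slot 5 = 3.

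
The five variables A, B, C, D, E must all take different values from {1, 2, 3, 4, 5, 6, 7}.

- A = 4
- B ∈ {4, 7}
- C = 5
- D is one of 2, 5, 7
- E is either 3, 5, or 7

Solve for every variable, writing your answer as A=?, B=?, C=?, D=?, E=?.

A=4, B=7, C=5, D=2, E=3

A must be 4 (only option left). Eliminate 4 elsewhere: B.
B's domain is down to {7}, so B = 7. So D, E can't be 7.
C's domain is down to {5}, so C = 5. Strike 5 from D, E.
D has just one choice, so D = 2.
That leaves E = 3.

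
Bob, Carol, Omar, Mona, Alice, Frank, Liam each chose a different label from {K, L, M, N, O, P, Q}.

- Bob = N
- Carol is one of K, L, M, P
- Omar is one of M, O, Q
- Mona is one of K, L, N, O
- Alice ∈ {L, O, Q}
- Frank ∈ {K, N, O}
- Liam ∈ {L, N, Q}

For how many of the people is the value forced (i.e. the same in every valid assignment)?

Bob must be N (only option left). Eliminate N elsewhere: Mona, Frank, Liam.
The 6 still-open variables draw from only 6 values {K, L, M, O, P, Q}, so each is used; only Carol can be P, hence Carol = P.
The 5 still-open variables together cover exactly {K, L, M, O, Q} — 5 values for 5 variables — and M appears only in Omar's list, so Omar = M.
Determined: Bob=N, Carol=P, Omar=M. The other people each still have more than one consistent value. That makes 3.

3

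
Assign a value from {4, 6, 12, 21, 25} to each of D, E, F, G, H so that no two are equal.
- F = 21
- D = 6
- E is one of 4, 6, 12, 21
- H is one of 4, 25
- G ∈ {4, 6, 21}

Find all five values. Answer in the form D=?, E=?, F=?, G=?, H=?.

D=6, E=12, F=21, G=4, H=25

D must be 6 (only option left). So E, G can't be 6.
F must be 21 (only option left). Remove 21 from E, G.
G's domain is down to {4}, so G = 4. So E, H can't be 4.
H must be 25 (only option left).
E's domain is down to {12}, so E = 12.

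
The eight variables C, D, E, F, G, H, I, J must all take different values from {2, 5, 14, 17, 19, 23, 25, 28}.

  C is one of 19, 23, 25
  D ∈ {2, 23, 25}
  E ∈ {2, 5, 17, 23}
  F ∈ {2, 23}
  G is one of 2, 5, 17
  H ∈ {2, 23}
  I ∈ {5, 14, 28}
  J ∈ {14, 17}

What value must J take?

14

The 8 variables draw from only 8 values {2, 5, 14, 17, 19, 23, 25, 28}, so each is used; only C can be 19, hence C = 19.
The 7 still-open variables draw from only 7 values {2, 5, 14, 17, 23, 25, 28}, so each is used; only D can be 25, hence D = 25.
The 6 still-open variables together cover exactly {2, 5, 14, 17, 23, 28} — 6 values for 6 variables — and 28 appears only in I's list, so I = 28.
The 5 still-open variables together cover exactly {2, 5, 14, 17, 23} — 5 values for 5 variables — and 14 appears only in J's list, so J = 14.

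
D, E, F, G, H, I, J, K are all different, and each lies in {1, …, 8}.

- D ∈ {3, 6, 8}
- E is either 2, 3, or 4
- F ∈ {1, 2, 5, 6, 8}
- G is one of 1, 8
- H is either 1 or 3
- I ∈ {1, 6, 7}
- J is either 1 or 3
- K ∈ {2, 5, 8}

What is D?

6

Among the 8 variables, 4 fits only E (and all 8 values in {1, 2, 3, 4, 5, 6, 7, 8} must be used), so E = 4.
The 7 still-open variables draw from only 7 values {1, 2, 3, 5, 6, 7, 8}, so each is used; only I can be 7, hence I = 7.
The 2 variables H and J are confined to {1, 3}, which locks those values in; drop them from D, F, G.
G must be 8 (only option left). Strike 8 from D, F, K.
So D = 6.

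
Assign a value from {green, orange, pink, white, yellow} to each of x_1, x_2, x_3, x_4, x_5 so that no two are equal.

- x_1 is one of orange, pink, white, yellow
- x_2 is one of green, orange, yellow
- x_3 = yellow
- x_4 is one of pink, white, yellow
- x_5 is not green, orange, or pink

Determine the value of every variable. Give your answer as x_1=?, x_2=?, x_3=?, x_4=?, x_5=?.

x_1=orange, x_2=green, x_3=yellow, x_4=pink, x_5=white

x_3 has just one choice, so x_3 = yellow. Eliminate yellow elsewhere: x_1, x_2, x_4, x_5.
x_5 has just one choice, so x_5 = white. Eliminate white elsewhere: x_1, x_4.
That leaves x_4 = pink. Remove pink from x_1.
That leaves x_1 = orange. Strike orange from x_2.
That leaves x_2 = green.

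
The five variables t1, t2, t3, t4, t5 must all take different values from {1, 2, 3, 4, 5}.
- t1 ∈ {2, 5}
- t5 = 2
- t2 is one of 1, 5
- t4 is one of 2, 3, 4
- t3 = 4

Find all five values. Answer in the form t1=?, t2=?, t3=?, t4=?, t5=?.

t3's domain is down to {4}, so t3 = 4. Remove 4 from t4.
t5's domain is down to {2}, so t5 = 2. Remove 2 from t1, t4.
t1 has just one choice, so t1 = 5. So t2 can't be 5.
t2 must be 1 (only option left).
t4 must be 3 (only option left).

t1=5, t2=1, t3=4, t4=3, t5=2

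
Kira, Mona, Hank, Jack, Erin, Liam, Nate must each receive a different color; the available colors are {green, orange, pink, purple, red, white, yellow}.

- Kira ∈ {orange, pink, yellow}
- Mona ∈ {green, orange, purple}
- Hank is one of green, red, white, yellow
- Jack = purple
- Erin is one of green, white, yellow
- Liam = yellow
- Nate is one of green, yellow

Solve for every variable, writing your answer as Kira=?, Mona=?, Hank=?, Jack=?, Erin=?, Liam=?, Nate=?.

Jack must be purple (only option left). Remove purple from Mona.
Liam must be yellow (only option left). Strike yellow from Kira, Hank, Erin, Nate.
Nate's domain is down to {green}, so Nate = green. Eliminate green elsewhere: Mona, Hank, Erin.
Mona's domain is down to {orange}, so Mona = orange. Remove orange from Kira.
Erin's domain is down to {white}, so Erin = white. Eliminate white elsewhere: Hank.
Kira has just one choice, so Kira = pink.
Hank must be red (only option left).

Kira=pink, Mona=orange, Hank=red, Jack=purple, Erin=white, Liam=yellow, Nate=green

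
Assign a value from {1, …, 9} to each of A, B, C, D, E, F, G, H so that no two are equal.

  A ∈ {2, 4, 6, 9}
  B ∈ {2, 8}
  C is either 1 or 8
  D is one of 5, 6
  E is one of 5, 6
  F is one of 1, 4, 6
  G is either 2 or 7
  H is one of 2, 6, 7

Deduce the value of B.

8

The 8 variables together cover exactly {1, 2, 4, 5, 6, 7, 8, 9} — 8 values for 8 variables — and 9 appears only in A's list, so A = 9.
The 7 still-open variables together cover exactly {1, 2, 4, 5, 6, 7, 8} — 7 values for 7 variables — and 4 appears only in F's list, so F = 4.
The 6 still-open variables draw from only 6 values {1, 2, 5, 6, 7, 8}, so each is used; only C can be 1, hence C = 1.
The 5 still-open variables draw from only 5 values {2, 5, 6, 7, 8}, so each is used; only B can be 8, hence B = 8.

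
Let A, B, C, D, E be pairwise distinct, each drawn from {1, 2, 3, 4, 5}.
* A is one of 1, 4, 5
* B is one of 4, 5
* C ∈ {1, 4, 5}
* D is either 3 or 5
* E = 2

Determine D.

E has just one choice, so E = 2.
The 4 still-open variables together cover exactly {1, 3, 4, 5} — 4 values for 4 variables — and 3 appears only in D's list, so D = 3.

3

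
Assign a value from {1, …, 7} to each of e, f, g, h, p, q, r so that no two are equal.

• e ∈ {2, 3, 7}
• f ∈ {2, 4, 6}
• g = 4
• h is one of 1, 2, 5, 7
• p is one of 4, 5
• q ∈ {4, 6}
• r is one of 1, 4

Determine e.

3

g has just one choice, so g = 4. Eliminate 4 elsewhere: f, p, q, r.
That leaves p = 5. Strike 5 from h.
q must be 6 (only option left). So f can't be 6.
r must be 1 (only option left). Strike 1 from h.
f's domain is down to {2}, so f = 2. Remove 2 from e, h.
That leaves h = 7. Strike 7 from e.
So e = 3.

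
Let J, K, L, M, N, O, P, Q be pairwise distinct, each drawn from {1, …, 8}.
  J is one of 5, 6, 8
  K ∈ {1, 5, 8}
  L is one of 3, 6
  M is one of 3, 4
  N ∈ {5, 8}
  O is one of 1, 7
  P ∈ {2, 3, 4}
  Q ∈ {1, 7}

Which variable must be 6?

The 8 variables draw from only 8 values {1, 2, 3, 4, 5, 6, 7, 8}, so each is used; only P can be 2, hence P = 2.
The 7 still-open variables draw from only 7 values {1, 3, 4, 5, 6, 7, 8}, so each is used; only M can be 4, hence M = 4.
Among the 6 still-open variables, 3 fits only L (and all 6 values in {1, 3, 5, 6, 7, 8} must be used), so L = 3.
Among the 5 still-open variables, 6 fits only J (and all 5 values in {1, 5, 6, 7, 8} must be used), so J = 6.

J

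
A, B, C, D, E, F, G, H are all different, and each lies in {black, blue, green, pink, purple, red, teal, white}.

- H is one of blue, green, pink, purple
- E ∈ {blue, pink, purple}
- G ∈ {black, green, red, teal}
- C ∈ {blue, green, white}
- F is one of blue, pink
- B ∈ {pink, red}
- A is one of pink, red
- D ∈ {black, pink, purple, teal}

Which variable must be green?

H

The 8 variables together cover exactly {black, blue, green, pink, purple, red, teal, white} — 8 values for 8 variables — and white appears only in C's list, so C = white.
A and B between them cover only {pink, red} — a naked pair. Remove those values from D, E, F, G, H.
That leaves F = blue. Eliminate blue elsewhere: E, H.
E must be purple (only option left). Eliminate purple elsewhere: D, H.
So green goes to H.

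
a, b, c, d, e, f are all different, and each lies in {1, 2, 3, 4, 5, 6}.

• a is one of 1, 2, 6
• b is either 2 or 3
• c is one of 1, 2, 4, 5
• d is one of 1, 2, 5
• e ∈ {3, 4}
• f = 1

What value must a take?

f must be 1 (only option left). Eliminate 1 elsewhere: a, c, d.
The 5 still-open variables together cover exactly {2, 3, 4, 5, 6} — 5 values for 5 variables — and 6 appears only in a's list, so a = 6.

6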